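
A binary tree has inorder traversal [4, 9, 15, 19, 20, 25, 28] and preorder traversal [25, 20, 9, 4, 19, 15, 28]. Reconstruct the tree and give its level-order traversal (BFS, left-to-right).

Inorder:  [4, 9, 15, 19, 20, 25, 28]
Preorder: [25, 20, 9, 4, 19, 15, 28]
Algorithm: preorder visits root first, so consume preorder in order;
for each root, split the current inorder slice at that value into
left-subtree inorder and right-subtree inorder, then recurse.
Recursive splits:
  root=25; inorder splits into left=[4, 9, 15, 19, 20], right=[28]
  root=20; inorder splits into left=[4, 9, 15, 19], right=[]
  root=9; inorder splits into left=[4], right=[15, 19]
  root=4; inorder splits into left=[], right=[]
  root=19; inorder splits into left=[15], right=[]
  root=15; inorder splits into left=[], right=[]
  root=28; inorder splits into left=[], right=[]
Reconstructed level-order: [25, 20, 28, 9, 4, 19, 15]


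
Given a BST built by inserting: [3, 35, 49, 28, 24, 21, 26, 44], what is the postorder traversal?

Tree insertion order: [3, 35, 49, 28, 24, 21, 26, 44]
Tree (level-order array): [3, None, 35, 28, 49, 24, None, 44, None, 21, 26]
Postorder traversal: [21, 26, 24, 28, 44, 49, 35, 3]


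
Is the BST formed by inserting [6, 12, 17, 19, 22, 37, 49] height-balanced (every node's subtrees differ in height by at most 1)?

Tree (level-order array): [6, None, 12, None, 17, None, 19, None, 22, None, 37, None, 49]
Definition: a tree is height-balanced if, at every node, |h(left) - h(right)| <= 1 (empty subtree has height -1).
Bottom-up per-node check:
  node 49: h_left=-1, h_right=-1, diff=0 [OK], height=0
  node 37: h_left=-1, h_right=0, diff=1 [OK], height=1
  node 22: h_left=-1, h_right=1, diff=2 [FAIL (|-1-1|=2 > 1)], height=2
  node 19: h_left=-1, h_right=2, diff=3 [FAIL (|-1-2|=3 > 1)], height=3
  node 17: h_left=-1, h_right=3, diff=4 [FAIL (|-1-3|=4 > 1)], height=4
  node 12: h_left=-1, h_right=4, diff=5 [FAIL (|-1-4|=5 > 1)], height=5
  node 6: h_left=-1, h_right=5, diff=6 [FAIL (|-1-5|=6 > 1)], height=6
Node 22 violates the condition: |-1 - 1| = 2 > 1.
Result: Not balanced


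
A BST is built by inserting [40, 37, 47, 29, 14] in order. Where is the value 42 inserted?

Starting tree (level order): [40, 37, 47, 29, None, None, None, 14]
Insertion path: 40 -> 47
Result: insert 42 as left child of 47
Final tree (level order): [40, 37, 47, 29, None, 42, None, 14]


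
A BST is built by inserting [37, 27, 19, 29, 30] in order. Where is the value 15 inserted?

Starting tree (level order): [37, 27, None, 19, 29, None, None, None, 30]
Insertion path: 37 -> 27 -> 19
Result: insert 15 as left child of 19
Final tree (level order): [37, 27, None, 19, 29, 15, None, None, 30]


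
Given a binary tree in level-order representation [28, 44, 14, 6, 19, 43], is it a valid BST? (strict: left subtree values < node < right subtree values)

Level-order array: [28, 44, 14, 6, 19, 43]
Validate using subtree bounds (lo, hi): at each node, require lo < value < hi,
then recurse left with hi=value and right with lo=value.
Preorder trace (stopping at first violation):
  at node 28 with bounds (-inf, +inf): OK
  at node 44 with bounds (-inf, 28): VIOLATION
Node 44 violates its bound: not (-inf < 44 < 28).
Result: Not a valid BST


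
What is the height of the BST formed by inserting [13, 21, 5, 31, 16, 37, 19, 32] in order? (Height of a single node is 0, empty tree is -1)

Insertion order: [13, 21, 5, 31, 16, 37, 19, 32]
Tree (level-order array): [13, 5, 21, None, None, 16, 31, None, 19, None, 37, None, None, 32]
Compute height bottom-up (empty subtree = -1):
  height(5) = 1 + max(-1, -1) = 0
  height(19) = 1 + max(-1, -1) = 0
  height(16) = 1 + max(-1, 0) = 1
  height(32) = 1 + max(-1, -1) = 0
  height(37) = 1 + max(0, -1) = 1
  height(31) = 1 + max(-1, 1) = 2
  height(21) = 1 + max(1, 2) = 3
  height(13) = 1 + max(0, 3) = 4
Height = 4


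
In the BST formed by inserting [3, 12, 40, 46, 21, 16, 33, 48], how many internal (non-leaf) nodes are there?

Tree built from: [3, 12, 40, 46, 21, 16, 33, 48]
Tree (level-order array): [3, None, 12, None, 40, 21, 46, 16, 33, None, 48]
Rule: An internal node has at least one child.
Per-node child counts:
  node 3: 1 child(ren)
  node 12: 1 child(ren)
  node 40: 2 child(ren)
  node 21: 2 child(ren)
  node 16: 0 child(ren)
  node 33: 0 child(ren)
  node 46: 1 child(ren)
  node 48: 0 child(ren)
Matching nodes: [3, 12, 40, 21, 46]
Count of internal (non-leaf) nodes: 5


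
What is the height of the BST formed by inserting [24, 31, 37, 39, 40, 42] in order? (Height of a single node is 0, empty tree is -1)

Insertion order: [24, 31, 37, 39, 40, 42]
Tree (level-order array): [24, None, 31, None, 37, None, 39, None, 40, None, 42]
Compute height bottom-up (empty subtree = -1):
  height(42) = 1 + max(-1, -1) = 0
  height(40) = 1 + max(-1, 0) = 1
  height(39) = 1 + max(-1, 1) = 2
  height(37) = 1 + max(-1, 2) = 3
  height(31) = 1 + max(-1, 3) = 4
  height(24) = 1 + max(-1, 4) = 5
Height = 5


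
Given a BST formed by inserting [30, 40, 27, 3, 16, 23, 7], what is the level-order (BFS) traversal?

Tree insertion order: [30, 40, 27, 3, 16, 23, 7]
Tree (level-order array): [30, 27, 40, 3, None, None, None, None, 16, 7, 23]
BFS from the root, enqueuing left then right child of each popped node:
  queue [30] -> pop 30, enqueue [27, 40], visited so far: [30]
  queue [27, 40] -> pop 27, enqueue [3], visited so far: [30, 27]
  queue [40, 3] -> pop 40, enqueue [none], visited so far: [30, 27, 40]
  queue [3] -> pop 3, enqueue [16], visited so far: [30, 27, 40, 3]
  queue [16] -> pop 16, enqueue [7, 23], visited so far: [30, 27, 40, 3, 16]
  queue [7, 23] -> pop 7, enqueue [none], visited so far: [30, 27, 40, 3, 16, 7]
  queue [23] -> pop 23, enqueue [none], visited so far: [30, 27, 40, 3, 16, 7, 23]
Result: [30, 27, 40, 3, 16, 7, 23]


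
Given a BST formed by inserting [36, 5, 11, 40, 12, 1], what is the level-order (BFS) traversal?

Tree insertion order: [36, 5, 11, 40, 12, 1]
Tree (level-order array): [36, 5, 40, 1, 11, None, None, None, None, None, 12]
BFS from the root, enqueuing left then right child of each popped node:
  queue [36] -> pop 36, enqueue [5, 40], visited so far: [36]
  queue [5, 40] -> pop 5, enqueue [1, 11], visited so far: [36, 5]
  queue [40, 1, 11] -> pop 40, enqueue [none], visited so far: [36, 5, 40]
  queue [1, 11] -> pop 1, enqueue [none], visited so far: [36, 5, 40, 1]
  queue [11] -> pop 11, enqueue [12], visited so far: [36, 5, 40, 1, 11]
  queue [12] -> pop 12, enqueue [none], visited so far: [36, 5, 40, 1, 11, 12]
Result: [36, 5, 40, 1, 11, 12]


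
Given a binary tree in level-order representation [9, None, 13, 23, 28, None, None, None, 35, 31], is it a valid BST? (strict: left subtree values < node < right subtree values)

Level-order array: [9, None, 13, 23, 28, None, None, None, 35, 31]
Validate using subtree bounds (lo, hi): at each node, require lo < value < hi,
then recurse left with hi=value and right with lo=value.
Preorder trace (stopping at first violation):
  at node 9 with bounds (-inf, +inf): OK
  at node 13 with bounds (9, +inf): OK
  at node 23 with bounds (9, 13): VIOLATION
Node 23 violates its bound: not (9 < 23 < 13).
Result: Not a valid BST


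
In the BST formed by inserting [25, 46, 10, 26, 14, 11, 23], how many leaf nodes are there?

Tree built from: [25, 46, 10, 26, 14, 11, 23]
Tree (level-order array): [25, 10, 46, None, 14, 26, None, 11, 23]
Rule: A leaf has 0 children.
Per-node child counts:
  node 25: 2 child(ren)
  node 10: 1 child(ren)
  node 14: 2 child(ren)
  node 11: 0 child(ren)
  node 23: 0 child(ren)
  node 46: 1 child(ren)
  node 26: 0 child(ren)
Matching nodes: [11, 23, 26]
Count of leaf nodes: 3


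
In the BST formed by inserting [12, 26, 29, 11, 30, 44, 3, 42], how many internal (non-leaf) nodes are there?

Tree built from: [12, 26, 29, 11, 30, 44, 3, 42]
Tree (level-order array): [12, 11, 26, 3, None, None, 29, None, None, None, 30, None, 44, 42]
Rule: An internal node has at least one child.
Per-node child counts:
  node 12: 2 child(ren)
  node 11: 1 child(ren)
  node 3: 0 child(ren)
  node 26: 1 child(ren)
  node 29: 1 child(ren)
  node 30: 1 child(ren)
  node 44: 1 child(ren)
  node 42: 0 child(ren)
Matching nodes: [12, 11, 26, 29, 30, 44]
Count of internal (non-leaf) nodes: 6


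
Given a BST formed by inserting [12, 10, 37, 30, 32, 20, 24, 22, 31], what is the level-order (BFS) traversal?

Tree insertion order: [12, 10, 37, 30, 32, 20, 24, 22, 31]
Tree (level-order array): [12, 10, 37, None, None, 30, None, 20, 32, None, 24, 31, None, 22]
BFS from the root, enqueuing left then right child of each popped node:
  queue [12] -> pop 12, enqueue [10, 37], visited so far: [12]
  queue [10, 37] -> pop 10, enqueue [none], visited so far: [12, 10]
  queue [37] -> pop 37, enqueue [30], visited so far: [12, 10, 37]
  queue [30] -> pop 30, enqueue [20, 32], visited so far: [12, 10, 37, 30]
  queue [20, 32] -> pop 20, enqueue [24], visited so far: [12, 10, 37, 30, 20]
  queue [32, 24] -> pop 32, enqueue [31], visited so far: [12, 10, 37, 30, 20, 32]
  queue [24, 31] -> pop 24, enqueue [22], visited so far: [12, 10, 37, 30, 20, 32, 24]
  queue [31, 22] -> pop 31, enqueue [none], visited so far: [12, 10, 37, 30, 20, 32, 24, 31]
  queue [22] -> pop 22, enqueue [none], visited so far: [12, 10, 37, 30, 20, 32, 24, 31, 22]
Result: [12, 10, 37, 30, 20, 32, 24, 31, 22]


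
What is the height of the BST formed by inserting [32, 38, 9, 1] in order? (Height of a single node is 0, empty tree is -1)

Insertion order: [32, 38, 9, 1]
Tree (level-order array): [32, 9, 38, 1]
Compute height bottom-up (empty subtree = -1):
  height(1) = 1 + max(-1, -1) = 0
  height(9) = 1 + max(0, -1) = 1
  height(38) = 1 + max(-1, -1) = 0
  height(32) = 1 + max(1, 0) = 2
Height = 2


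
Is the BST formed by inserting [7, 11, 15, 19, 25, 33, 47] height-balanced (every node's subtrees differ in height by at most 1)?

Tree (level-order array): [7, None, 11, None, 15, None, 19, None, 25, None, 33, None, 47]
Definition: a tree is height-balanced if, at every node, |h(left) - h(right)| <= 1 (empty subtree has height -1).
Bottom-up per-node check:
  node 47: h_left=-1, h_right=-1, diff=0 [OK], height=0
  node 33: h_left=-1, h_right=0, diff=1 [OK], height=1
  node 25: h_left=-1, h_right=1, diff=2 [FAIL (|-1-1|=2 > 1)], height=2
  node 19: h_left=-1, h_right=2, diff=3 [FAIL (|-1-2|=3 > 1)], height=3
  node 15: h_left=-1, h_right=3, diff=4 [FAIL (|-1-3|=4 > 1)], height=4
  node 11: h_left=-1, h_right=4, diff=5 [FAIL (|-1-4|=5 > 1)], height=5
  node 7: h_left=-1, h_right=5, diff=6 [FAIL (|-1-5|=6 > 1)], height=6
Node 25 violates the condition: |-1 - 1| = 2 > 1.
Result: Not balanced


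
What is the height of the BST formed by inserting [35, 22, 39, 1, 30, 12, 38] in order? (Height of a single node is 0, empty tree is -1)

Insertion order: [35, 22, 39, 1, 30, 12, 38]
Tree (level-order array): [35, 22, 39, 1, 30, 38, None, None, 12]
Compute height bottom-up (empty subtree = -1):
  height(12) = 1 + max(-1, -1) = 0
  height(1) = 1 + max(-1, 0) = 1
  height(30) = 1 + max(-1, -1) = 0
  height(22) = 1 + max(1, 0) = 2
  height(38) = 1 + max(-1, -1) = 0
  height(39) = 1 + max(0, -1) = 1
  height(35) = 1 + max(2, 1) = 3
Height = 3


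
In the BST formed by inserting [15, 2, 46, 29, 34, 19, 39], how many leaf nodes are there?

Tree built from: [15, 2, 46, 29, 34, 19, 39]
Tree (level-order array): [15, 2, 46, None, None, 29, None, 19, 34, None, None, None, 39]
Rule: A leaf has 0 children.
Per-node child counts:
  node 15: 2 child(ren)
  node 2: 0 child(ren)
  node 46: 1 child(ren)
  node 29: 2 child(ren)
  node 19: 0 child(ren)
  node 34: 1 child(ren)
  node 39: 0 child(ren)
Matching nodes: [2, 19, 39]
Count of leaf nodes: 3


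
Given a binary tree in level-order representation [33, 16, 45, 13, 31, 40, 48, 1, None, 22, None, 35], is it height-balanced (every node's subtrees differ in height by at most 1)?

Tree (level-order array): [33, 16, 45, 13, 31, 40, 48, 1, None, 22, None, 35]
Definition: a tree is height-balanced if, at every node, |h(left) - h(right)| <= 1 (empty subtree has height -1).
Bottom-up per-node check:
  node 1: h_left=-1, h_right=-1, diff=0 [OK], height=0
  node 13: h_left=0, h_right=-1, diff=1 [OK], height=1
  node 22: h_left=-1, h_right=-1, diff=0 [OK], height=0
  node 31: h_left=0, h_right=-1, diff=1 [OK], height=1
  node 16: h_left=1, h_right=1, diff=0 [OK], height=2
  node 35: h_left=-1, h_right=-1, diff=0 [OK], height=0
  node 40: h_left=0, h_right=-1, diff=1 [OK], height=1
  node 48: h_left=-1, h_right=-1, diff=0 [OK], height=0
  node 45: h_left=1, h_right=0, diff=1 [OK], height=2
  node 33: h_left=2, h_right=2, diff=0 [OK], height=3
All nodes satisfy the balance condition.
Result: Balanced


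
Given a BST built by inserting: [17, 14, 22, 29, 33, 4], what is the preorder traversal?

Tree insertion order: [17, 14, 22, 29, 33, 4]
Tree (level-order array): [17, 14, 22, 4, None, None, 29, None, None, None, 33]
Preorder traversal: [17, 14, 4, 22, 29, 33]


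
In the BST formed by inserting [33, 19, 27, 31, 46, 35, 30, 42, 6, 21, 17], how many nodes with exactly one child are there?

Tree built from: [33, 19, 27, 31, 46, 35, 30, 42, 6, 21, 17]
Tree (level-order array): [33, 19, 46, 6, 27, 35, None, None, 17, 21, 31, None, 42, None, None, None, None, 30]
Rule: These are nodes with exactly 1 non-null child.
Per-node child counts:
  node 33: 2 child(ren)
  node 19: 2 child(ren)
  node 6: 1 child(ren)
  node 17: 0 child(ren)
  node 27: 2 child(ren)
  node 21: 0 child(ren)
  node 31: 1 child(ren)
  node 30: 0 child(ren)
  node 46: 1 child(ren)
  node 35: 1 child(ren)
  node 42: 0 child(ren)
Matching nodes: [6, 31, 46, 35]
Count of nodes with exactly one child: 4


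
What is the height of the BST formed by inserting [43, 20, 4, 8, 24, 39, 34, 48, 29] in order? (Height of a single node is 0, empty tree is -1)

Insertion order: [43, 20, 4, 8, 24, 39, 34, 48, 29]
Tree (level-order array): [43, 20, 48, 4, 24, None, None, None, 8, None, 39, None, None, 34, None, 29]
Compute height bottom-up (empty subtree = -1):
  height(8) = 1 + max(-1, -1) = 0
  height(4) = 1 + max(-1, 0) = 1
  height(29) = 1 + max(-1, -1) = 0
  height(34) = 1 + max(0, -1) = 1
  height(39) = 1 + max(1, -1) = 2
  height(24) = 1 + max(-1, 2) = 3
  height(20) = 1 + max(1, 3) = 4
  height(48) = 1 + max(-1, -1) = 0
  height(43) = 1 + max(4, 0) = 5
Height = 5


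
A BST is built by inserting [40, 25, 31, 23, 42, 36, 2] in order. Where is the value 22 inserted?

Starting tree (level order): [40, 25, 42, 23, 31, None, None, 2, None, None, 36]
Insertion path: 40 -> 25 -> 23 -> 2
Result: insert 22 as right child of 2
Final tree (level order): [40, 25, 42, 23, 31, None, None, 2, None, None, 36, None, 22]


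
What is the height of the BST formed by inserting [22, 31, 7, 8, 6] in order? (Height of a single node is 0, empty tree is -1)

Insertion order: [22, 31, 7, 8, 6]
Tree (level-order array): [22, 7, 31, 6, 8]
Compute height bottom-up (empty subtree = -1):
  height(6) = 1 + max(-1, -1) = 0
  height(8) = 1 + max(-1, -1) = 0
  height(7) = 1 + max(0, 0) = 1
  height(31) = 1 + max(-1, -1) = 0
  height(22) = 1 + max(1, 0) = 2
Height = 2


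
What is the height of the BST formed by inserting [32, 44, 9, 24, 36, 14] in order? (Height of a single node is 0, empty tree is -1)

Insertion order: [32, 44, 9, 24, 36, 14]
Tree (level-order array): [32, 9, 44, None, 24, 36, None, 14]
Compute height bottom-up (empty subtree = -1):
  height(14) = 1 + max(-1, -1) = 0
  height(24) = 1 + max(0, -1) = 1
  height(9) = 1 + max(-1, 1) = 2
  height(36) = 1 + max(-1, -1) = 0
  height(44) = 1 + max(0, -1) = 1
  height(32) = 1 + max(2, 1) = 3
Height = 3


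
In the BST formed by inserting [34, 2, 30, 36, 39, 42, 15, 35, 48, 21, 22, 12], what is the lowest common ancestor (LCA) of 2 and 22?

Tree insertion order: [34, 2, 30, 36, 39, 42, 15, 35, 48, 21, 22, 12]
Tree (level-order array): [34, 2, 36, None, 30, 35, 39, 15, None, None, None, None, 42, 12, 21, None, 48, None, None, None, 22]
In a BST, the LCA of p=2, q=22 is the first node v on the
root-to-leaf path with p <= v <= q (go left if both < v, right if both > v).
Walk from root:
  at 34: both 2 and 22 < 34, go left
  at 2: 2 <= 2 <= 22, this is the LCA
LCA = 2


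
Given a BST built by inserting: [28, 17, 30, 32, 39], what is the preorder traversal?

Tree insertion order: [28, 17, 30, 32, 39]
Tree (level-order array): [28, 17, 30, None, None, None, 32, None, 39]
Preorder traversal: [28, 17, 30, 32, 39]


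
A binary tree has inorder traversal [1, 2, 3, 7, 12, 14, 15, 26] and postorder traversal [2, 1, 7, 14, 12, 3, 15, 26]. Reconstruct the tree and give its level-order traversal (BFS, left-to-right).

Inorder:   [1, 2, 3, 7, 12, 14, 15, 26]
Postorder: [2, 1, 7, 14, 12, 3, 15, 26]
Algorithm: postorder visits root last, so walk postorder right-to-left;
each value is the root of the current inorder slice — split it at that
value, recurse on the right subtree first, then the left.
Recursive splits:
  root=26; inorder splits into left=[1, 2, 3, 7, 12, 14, 15], right=[]
  root=15; inorder splits into left=[1, 2, 3, 7, 12, 14], right=[]
  root=3; inorder splits into left=[1, 2], right=[7, 12, 14]
  root=12; inorder splits into left=[7], right=[14]
  root=14; inorder splits into left=[], right=[]
  root=7; inorder splits into left=[], right=[]
  root=1; inorder splits into left=[], right=[2]
  root=2; inorder splits into left=[], right=[]
Reconstructed level-order: [26, 15, 3, 1, 12, 2, 7, 14]


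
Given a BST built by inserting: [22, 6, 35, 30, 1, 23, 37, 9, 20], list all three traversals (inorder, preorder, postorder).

Tree insertion order: [22, 6, 35, 30, 1, 23, 37, 9, 20]
Tree (level-order array): [22, 6, 35, 1, 9, 30, 37, None, None, None, 20, 23]
Inorder (L, root, R): [1, 6, 9, 20, 22, 23, 30, 35, 37]
Preorder (root, L, R): [22, 6, 1, 9, 20, 35, 30, 23, 37]
Postorder (L, R, root): [1, 20, 9, 6, 23, 30, 37, 35, 22]


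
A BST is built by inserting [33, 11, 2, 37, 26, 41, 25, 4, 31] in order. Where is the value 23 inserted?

Starting tree (level order): [33, 11, 37, 2, 26, None, 41, None, 4, 25, 31]
Insertion path: 33 -> 11 -> 26 -> 25
Result: insert 23 as left child of 25
Final tree (level order): [33, 11, 37, 2, 26, None, 41, None, 4, 25, 31, None, None, None, None, 23]


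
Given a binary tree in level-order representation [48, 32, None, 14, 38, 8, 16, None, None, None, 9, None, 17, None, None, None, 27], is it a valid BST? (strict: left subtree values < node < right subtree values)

Level-order array: [48, 32, None, 14, 38, 8, 16, None, None, None, 9, None, 17, None, None, None, 27]
Validate using subtree bounds (lo, hi): at each node, require lo < value < hi,
then recurse left with hi=value and right with lo=value.
Preorder trace (stopping at first violation):
  at node 48 with bounds (-inf, +inf): OK
  at node 32 with bounds (-inf, 48): OK
  at node 14 with bounds (-inf, 32): OK
  at node 8 with bounds (-inf, 14): OK
  at node 9 with bounds (8, 14): OK
  at node 16 with bounds (14, 32): OK
  at node 17 with bounds (16, 32): OK
  at node 27 with bounds (17, 32): OK
  at node 38 with bounds (32, 48): OK
No violation found at any node.
Result: Valid BST


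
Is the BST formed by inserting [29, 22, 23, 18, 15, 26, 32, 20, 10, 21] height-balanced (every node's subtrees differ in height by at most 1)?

Tree (level-order array): [29, 22, 32, 18, 23, None, None, 15, 20, None, 26, 10, None, None, 21]
Definition: a tree is height-balanced if, at every node, |h(left) - h(right)| <= 1 (empty subtree has height -1).
Bottom-up per-node check:
  node 10: h_left=-1, h_right=-1, diff=0 [OK], height=0
  node 15: h_left=0, h_right=-1, diff=1 [OK], height=1
  node 21: h_left=-1, h_right=-1, diff=0 [OK], height=0
  node 20: h_left=-1, h_right=0, diff=1 [OK], height=1
  node 18: h_left=1, h_right=1, diff=0 [OK], height=2
  node 26: h_left=-1, h_right=-1, diff=0 [OK], height=0
  node 23: h_left=-1, h_right=0, diff=1 [OK], height=1
  node 22: h_left=2, h_right=1, diff=1 [OK], height=3
  node 32: h_left=-1, h_right=-1, diff=0 [OK], height=0
  node 29: h_left=3, h_right=0, diff=3 [FAIL (|3-0|=3 > 1)], height=4
Node 29 violates the condition: |3 - 0| = 3 > 1.
Result: Not balanced


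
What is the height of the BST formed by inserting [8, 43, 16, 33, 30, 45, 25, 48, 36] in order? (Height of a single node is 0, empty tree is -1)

Insertion order: [8, 43, 16, 33, 30, 45, 25, 48, 36]
Tree (level-order array): [8, None, 43, 16, 45, None, 33, None, 48, 30, 36, None, None, 25]
Compute height bottom-up (empty subtree = -1):
  height(25) = 1 + max(-1, -1) = 0
  height(30) = 1 + max(0, -1) = 1
  height(36) = 1 + max(-1, -1) = 0
  height(33) = 1 + max(1, 0) = 2
  height(16) = 1 + max(-1, 2) = 3
  height(48) = 1 + max(-1, -1) = 0
  height(45) = 1 + max(-1, 0) = 1
  height(43) = 1 + max(3, 1) = 4
  height(8) = 1 + max(-1, 4) = 5
Height = 5


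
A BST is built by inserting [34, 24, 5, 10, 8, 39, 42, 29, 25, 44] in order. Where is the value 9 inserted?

Starting tree (level order): [34, 24, 39, 5, 29, None, 42, None, 10, 25, None, None, 44, 8]
Insertion path: 34 -> 24 -> 5 -> 10 -> 8
Result: insert 9 as right child of 8
Final tree (level order): [34, 24, 39, 5, 29, None, 42, None, 10, 25, None, None, 44, 8, None, None, None, None, None, None, 9]


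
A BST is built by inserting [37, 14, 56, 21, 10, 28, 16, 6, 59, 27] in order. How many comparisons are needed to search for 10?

Search path for 10: 37 -> 14 -> 10
Found: True
Comparisons: 3


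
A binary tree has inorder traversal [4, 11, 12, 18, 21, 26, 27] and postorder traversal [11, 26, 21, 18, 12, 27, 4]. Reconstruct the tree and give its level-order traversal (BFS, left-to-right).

Inorder:   [4, 11, 12, 18, 21, 26, 27]
Postorder: [11, 26, 21, 18, 12, 27, 4]
Algorithm: postorder visits root last, so walk postorder right-to-left;
each value is the root of the current inorder slice — split it at that
value, recurse on the right subtree first, then the left.
Recursive splits:
  root=4; inorder splits into left=[], right=[11, 12, 18, 21, 26, 27]
  root=27; inorder splits into left=[11, 12, 18, 21, 26], right=[]
  root=12; inorder splits into left=[11], right=[18, 21, 26]
  root=18; inorder splits into left=[], right=[21, 26]
  root=21; inorder splits into left=[], right=[26]
  root=26; inorder splits into left=[], right=[]
  root=11; inorder splits into left=[], right=[]
Reconstructed level-order: [4, 27, 12, 11, 18, 21, 26]


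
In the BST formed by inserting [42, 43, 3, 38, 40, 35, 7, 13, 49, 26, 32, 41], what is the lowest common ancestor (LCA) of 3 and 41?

Tree insertion order: [42, 43, 3, 38, 40, 35, 7, 13, 49, 26, 32, 41]
Tree (level-order array): [42, 3, 43, None, 38, None, 49, 35, 40, None, None, 7, None, None, 41, None, 13, None, None, None, 26, None, 32]
In a BST, the LCA of p=3, q=41 is the first node v on the
root-to-leaf path with p <= v <= q (go left if both < v, right if both > v).
Walk from root:
  at 42: both 3 and 41 < 42, go left
  at 3: 3 <= 3 <= 41, this is the LCA
LCA = 3


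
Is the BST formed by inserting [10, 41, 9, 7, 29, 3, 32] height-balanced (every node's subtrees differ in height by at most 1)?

Tree (level-order array): [10, 9, 41, 7, None, 29, None, 3, None, None, 32]
Definition: a tree is height-balanced if, at every node, |h(left) - h(right)| <= 1 (empty subtree has height -1).
Bottom-up per-node check:
  node 3: h_left=-1, h_right=-1, diff=0 [OK], height=0
  node 7: h_left=0, h_right=-1, diff=1 [OK], height=1
  node 9: h_left=1, h_right=-1, diff=2 [FAIL (|1--1|=2 > 1)], height=2
  node 32: h_left=-1, h_right=-1, diff=0 [OK], height=0
  node 29: h_left=-1, h_right=0, diff=1 [OK], height=1
  node 41: h_left=1, h_right=-1, diff=2 [FAIL (|1--1|=2 > 1)], height=2
  node 10: h_left=2, h_right=2, diff=0 [OK], height=3
Node 9 violates the condition: |1 - -1| = 2 > 1.
Result: Not balanced


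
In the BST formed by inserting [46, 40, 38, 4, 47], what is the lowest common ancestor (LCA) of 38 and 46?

Tree insertion order: [46, 40, 38, 4, 47]
Tree (level-order array): [46, 40, 47, 38, None, None, None, 4]
In a BST, the LCA of p=38, q=46 is the first node v on the
root-to-leaf path with p <= v <= q (go left if both < v, right if both > v).
Walk from root:
  at 46: 38 <= 46 <= 46, this is the LCA
LCA = 46


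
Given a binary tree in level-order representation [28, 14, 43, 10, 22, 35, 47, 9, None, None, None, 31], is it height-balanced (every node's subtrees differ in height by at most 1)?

Tree (level-order array): [28, 14, 43, 10, 22, 35, 47, 9, None, None, None, 31]
Definition: a tree is height-balanced if, at every node, |h(left) - h(right)| <= 1 (empty subtree has height -1).
Bottom-up per-node check:
  node 9: h_left=-1, h_right=-1, diff=0 [OK], height=0
  node 10: h_left=0, h_right=-1, diff=1 [OK], height=1
  node 22: h_left=-1, h_right=-1, diff=0 [OK], height=0
  node 14: h_left=1, h_right=0, diff=1 [OK], height=2
  node 31: h_left=-1, h_right=-1, diff=0 [OK], height=0
  node 35: h_left=0, h_right=-1, diff=1 [OK], height=1
  node 47: h_left=-1, h_right=-1, diff=0 [OK], height=0
  node 43: h_left=1, h_right=0, diff=1 [OK], height=2
  node 28: h_left=2, h_right=2, diff=0 [OK], height=3
All nodes satisfy the balance condition.
Result: Balanced


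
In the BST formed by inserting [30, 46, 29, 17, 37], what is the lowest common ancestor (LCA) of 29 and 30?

Tree insertion order: [30, 46, 29, 17, 37]
Tree (level-order array): [30, 29, 46, 17, None, 37]
In a BST, the LCA of p=29, q=30 is the first node v on the
root-to-leaf path with p <= v <= q (go left if both < v, right if both > v).
Walk from root:
  at 30: 29 <= 30 <= 30, this is the LCA
LCA = 30


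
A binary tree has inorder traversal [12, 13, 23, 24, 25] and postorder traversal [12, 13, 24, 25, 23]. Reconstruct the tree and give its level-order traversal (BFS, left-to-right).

Inorder:   [12, 13, 23, 24, 25]
Postorder: [12, 13, 24, 25, 23]
Algorithm: postorder visits root last, so walk postorder right-to-left;
each value is the root of the current inorder slice — split it at that
value, recurse on the right subtree first, then the left.
Recursive splits:
  root=23; inorder splits into left=[12, 13], right=[24, 25]
  root=25; inorder splits into left=[24], right=[]
  root=24; inorder splits into left=[], right=[]
  root=13; inorder splits into left=[12], right=[]
  root=12; inorder splits into left=[], right=[]
Reconstructed level-order: [23, 13, 25, 12, 24]


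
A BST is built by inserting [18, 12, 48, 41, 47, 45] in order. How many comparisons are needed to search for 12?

Search path for 12: 18 -> 12
Found: True
Comparisons: 2


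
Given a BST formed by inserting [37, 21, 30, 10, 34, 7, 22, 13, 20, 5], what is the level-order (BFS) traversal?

Tree insertion order: [37, 21, 30, 10, 34, 7, 22, 13, 20, 5]
Tree (level-order array): [37, 21, None, 10, 30, 7, 13, 22, 34, 5, None, None, 20]
BFS from the root, enqueuing left then right child of each popped node:
  queue [37] -> pop 37, enqueue [21], visited so far: [37]
  queue [21] -> pop 21, enqueue [10, 30], visited so far: [37, 21]
  queue [10, 30] -> pop 10, enqueue [7, 13], visited so far: [37, 21, 10]
  queue [30, 7, 13] -> pop 30, enqueue [22, 34], visited so far: [37, 21, 10, 30]
  queue [7, 13, 22, 34] -> pop 7, enqueue [5], visited so far: [37, 21, 10, 30, 7]
  queue [13, 22, 34, 5] -> pop 13, enqueue [20], visited so far: [37, 21, 10, 30, 7, 13]
  queue [22, 34, 5, 20] -> pop 22, enqueue [none], visited so far: [37, 21, 10, 30, 7, 13, 22]
  queue [34, 5, 20] -> pop 34, enqueue [none], visited so far: [37, 21, 10, 30, 7, 13, 22, 34]
  queue [5, 20] -> pop 5, enqueue [none], visited so far: [37, 21, 10, 30, 7, 13, 22, 34, 5]
  queue [20] -> pop 20, enqueue [none], visited so far: [37, 21, 10, 30, 7, 13, 22, 34, 5, 20]
Result: [37, 21, 10, 30, 7, 13, 22, 34, 5, 20]


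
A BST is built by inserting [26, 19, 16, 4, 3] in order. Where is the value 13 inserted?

Starting tree (level order): [26, 19, None, 16, None, 4, None, 3]
Insertion path: 26 -> 19 -> 16 -> 4
Result: insert 13 as right child of 4
Final tree (level order): [26, 19, None, 16, None, 4, None, 3, 13]


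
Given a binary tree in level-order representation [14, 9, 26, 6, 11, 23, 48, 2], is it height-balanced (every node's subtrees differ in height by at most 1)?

Tree (level-order array): [14, 9, 26, 6, 11, 23, 48, 2]
Definition: a tree is height-balanced if, at every node, |h(left) - h(right)| <= 1 (empty subtree has height -1).
Bottom-up per-node check:
  node 2: h_left=-1, h_right=-1, diff=0 [OK], height=0
  node 6: h_left=0, h_right=-1, diff=1 [OK], height=1
  node 11: h_left=-1, h_right=-1, diff=0 [OK], height=0
  node 9: h_left=1, h_right=0, diff=1 [OK], height=2
  node 23: h_left=-1, h_right=-1, diff=0 [OK], height=0
  node 48: h_left=-1, h_right=-1, diff=0 [OK], height=0
  node 26: h_left=0, h_right=0, diff=0 [OK], height=1
  node 14: h_left=2, h_right=1, diff=1 [OK], height=3
All nodes satisfy the balance condition.
Result: Balanced


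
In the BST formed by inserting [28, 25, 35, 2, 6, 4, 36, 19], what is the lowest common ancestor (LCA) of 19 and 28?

Tree insertion order: [28, 25, 35, 2, 6, 4, 36, 19]
Tree (level-order array): [28, 25, 35, 2, None, None, 36, None, 6, None, None, 4, 19]
In a BST, the LCA of p=19, q=28 is the first node v on the
root-to-leaf path with p <= v <= q (go left if both < v, right if both > v).
Walk from root:
  at 28: 19 <= 28 <= 28, this is the LCA
LCA = 28


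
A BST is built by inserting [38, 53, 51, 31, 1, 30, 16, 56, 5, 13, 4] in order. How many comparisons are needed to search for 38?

Search path for 38: 38
Found: True
Comparisons: 1


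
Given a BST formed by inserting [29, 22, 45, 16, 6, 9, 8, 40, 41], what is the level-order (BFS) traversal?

Tree insertion order: [29, 22, 45, 16, 6, 9, 8, 40, 41]
Tree (level-order array): [29, 22, 45, 16, None, 40, None, 6, None, None, 41, None, 9, None, None, 8]
BFS from the root, enqueuing left then right child of each popped node:
  queue [29] -> pop 29, enqueue [22, 45], visited so far: [29]
  queue [22, 45] -> pop 22, enqueue [16], visited so far: [29, 22]
  queue [45, 16] -> pop 45, enqueue [40], visited so far: [29, 22, 45]
  queue [16, 40] -> pop 16, enqueue [6], visited so far: [29, 22, 45, 16]
  queue [40, 6] -> pop 40, enqueue [41], visited so far: [29, 22, 45, 16, 40]
  queue [6, 41] -> pop 6, enqueue [9], visited so far: [29, 22, 45, 16, 40, 6]
  queue [41, 9] -> pop 41, enqueue [none], visited so far: [29, 22, 45, 16, 40, 6, 41]
  queue [9] -> pop 9, enqueue [8], visited so far: [29, 22, 45, 16, 40, 6, 41, 9]
  queue [8] -> pop 8, enqueue [none], visited so far: [29, 22, 45, 16, 40, 6, 41, 9, 8]
Result: [29, 22, 45, 16, 40, 6, 41, 9, 8]


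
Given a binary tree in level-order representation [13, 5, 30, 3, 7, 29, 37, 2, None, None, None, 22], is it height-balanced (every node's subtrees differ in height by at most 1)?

Tree (level-order array): [13, 5, 30, 3, 7, 29, 37, 2, None, None, None, 22]
Definition: a tree is height-balanced if, at every node, |h(left) - h(right)| <= 1 (empty subtree has height -1).
Bottom-up per-node check:
  node 2: h_left=-1, h_right=-1, diff=0 [OK], height=0
  node 3: h_left=0, h_right=-1, diff=1 [OK], height=1
  node 7: h_left=-1, h_right=-1, diff=0 [OK], height=0
  node 5: h_left=1, h_right=0, diff=1 [OK], height=2
  node 22: h_left=-1, h_right=-1, diff=0 [OK], height=0
  node 29: h_left=0, h_right=-1, diff=1 [OK], height=1
  node 37: h_left=-1, h_right=-1, diff=0 [OK], height=0
  node 30: h_left=1, h_right=0, diff=1 [OK], height=2
  node 13: h_left=2, h_right=2, diff=0 [OK], height=3
All nodes satisfy the balance condition.
Result: Balanced


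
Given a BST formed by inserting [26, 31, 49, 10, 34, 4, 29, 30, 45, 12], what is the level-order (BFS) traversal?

Tree insertion order: [26, 31, 49, 10, 34, 4, 29, 30, 45, 12]
Tree (level-order array): [26, 10, 31, 4, 12, 29, 49, None, None, None, None, None, 30, 34, None, None, None, None, 45]
BFS from the root, enqueuing left then right child of each popped node:
  queue [26] -> pop 26, enqueue [10, 31], visited so far: [26]
  queue [10, 31] -> pop 10, enqueue [4, 12], visited so far: [26, 10]
  queue [31, 4, 12] -> pop 31, enqueue [29, 49], visited so far: [26, 10, 31]
  queue [4, 12, 29, 49] -> pop 4, enqueue [none], visited so far: [26, 10, 31, 4]
  queue [12, 29, 49] -> pop 12, enqueue [none], visited so far: [26, 10, 31, 4, 12]
  queue [29, 49] -> pop 29, enqueue [30], visited so far: [26, 10, 31, 4, 12, 29]
  queue [49, 30] -> pop 49, enqueue [34], visited so far: [26, 10, 31, 4, 12, 29, 49]
  queue [30, 34] -> pop 30, enqueue [none], visited so far: [26, 10, 31, 4, 12, 29, 49, 30]
  queue [34] -> pop 34, enqueue [45], visited so far: [26, 10, 31, 4, 12, 29, 49, 30, 34]
  queue [45] -> pop 45, enqueue [none], visited so far: [26, 10, 31, 4, 12, 29, 49, 30, 34, 45]
Result: [26, 10, 31, 4, 12, 29, 49, 30, 34, 45]


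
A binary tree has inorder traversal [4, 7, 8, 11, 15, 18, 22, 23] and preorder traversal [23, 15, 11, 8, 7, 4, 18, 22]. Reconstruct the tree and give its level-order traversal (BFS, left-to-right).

Inorder:  [4, 7, 8, 11, 15, 18, 22, 23]
Preorder: [23, 15, 11, 8, 7, 4, 18, 22]
Algorithm: preorder visits root first, so consume preorder in order;
for each root, split the current inorder slice at that value into
left-subtree inorder and right-subtree inorder, then recurse.
Recursive splits:
  root=23; inorder splits into left=[4, 7, 8, 11, 15, 18, 22], right=[]
  root=15; inorder splits into left=[4, 7, 8, 11], right=[18, 22]
  root=11; inorder splits into left=[4, 7, 8], right=[]
  root=8; inorder splits into left=[4, 7], right=[]
  root=7; inorder splits into left=[4], right=[]
  root=4; inorder splits into left=[], right=[]
  root=18; inorder splits into left=[], right=[22]
  root=22; inorder splits into left=[], right=[]
Reconstructed level-order: [23, 15, 11, 18, 8, 22, 7, 4]


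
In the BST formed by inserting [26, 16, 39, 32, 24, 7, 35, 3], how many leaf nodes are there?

Tree built from: [26, 16, 39, 32, 24, 7, 35, 3]
Tree (level-order array): [26, 16, 39, 7, 24, 32, None, 3, None, None, None, None, 35]
Rule: A leaf has 0 children.
Per-node child counts:
  node 26: 2 child(ren)
  node 16: 2 child(ren)
  node 7: 1 child(ren)
  node 3: 0 child(ren)
  node 24: 0 child(ren)
  node 39: 1 child(ren)
  node 32: 1 child(ren)
  node 35: 0 child(ren)
Matching nodes: [3, 24, 35]
Count of leaf nodes: 3


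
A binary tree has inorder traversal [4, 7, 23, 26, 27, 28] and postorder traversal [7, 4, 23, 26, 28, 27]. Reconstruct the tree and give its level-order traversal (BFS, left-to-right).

Inorder:   [4, 7, 23, 26, 27, 28]
Postorder: [7, 4, 23, 26, 28, 27]
Algorithm: postorder visits root last, so walk postorder right-to-left;
each value is the root of the current inorder slice — split it at that
value, recurse on the right subtree first, then the left.
Recursive splits:
  root=27; inorder splits into left=[4, 7, 23, 26], right=[28]
  root=28; inorder splits into left=[], right=[]
  root=26; inorder splits into left=[4, 7, 23], right=[]
  root=23; inorder splits into left=[4, 7], right=[]
  root=4; inorder splits into left=[], right=[7]
  root=7; inorder splits into left=[], right=[]
Reconstructed level-order: [27, 26, 28, 23, 4, 7]


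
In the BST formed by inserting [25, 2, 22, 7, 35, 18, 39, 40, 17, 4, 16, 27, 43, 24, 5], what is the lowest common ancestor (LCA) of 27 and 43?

Tree insertion order: [25, 2, 22, 7, 35, 18, 39, 40, 17, 4, 16, 27, 43, 24, 5]
Tree (level-order array): [25, 2, 35, None, 22, 27, 39, 7, 24, None, None, None, 40, 4, 18, None, None, None, 43, None, 5, 17, None, None, None, None, None, 16]
In a BST, the LCA of p=27, q=43 is the first node v on the
root-to-leaf path with p <= v <= q (go left if both < v, right if both > v).
Walk from root:
  at 25: both 27 and 43 > 25, go right
  at 35: 27 <= 35 <= 43, this is the LCA
LCA = 35


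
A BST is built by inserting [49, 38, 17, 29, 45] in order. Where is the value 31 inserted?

Starting tree (level order): [49, 38, None, 17, 45, None, 29]
Insertion path: 49 -> 38 -> 17 -> 29
Result: insert 31 as right child of 29
Final tree (level order): [49, 38, None, 17, 45, None, 29, None, None, None, 31]


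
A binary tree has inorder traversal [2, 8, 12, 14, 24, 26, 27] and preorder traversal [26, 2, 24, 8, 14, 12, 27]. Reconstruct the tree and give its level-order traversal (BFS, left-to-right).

Inorder:  [2, 8, 12, 14, 24, 26, 27]
Preorder: [26, 2, 24, 8, 14, 12, 27]
Algorithm: preorder visits root first, so consume preorder in order;
for each root, split the current inorder slice at that value into
left-subtree inorder and right-subtree inorder, then recurse.
Recursive splits:
  root=26; inorder splits into left=[2, 8, 12, 14, 24], right=[27]
  root=2; inorder splits into left=[], right=[8, 12, 14, 24]
  root=24; inorder splits into left=[8, 12, 14], right=[]
  root=8; inorder splits into left=[], right=[12, 14]
  root=14; inorder splits into left=[12], right=[]
  root=12; inorder splits into left=[], right=[]
  root=27; inorder splits into left=[], right=[]
Reconstructed level-order: [26, 2, 27, 24, 8, 14, 12]


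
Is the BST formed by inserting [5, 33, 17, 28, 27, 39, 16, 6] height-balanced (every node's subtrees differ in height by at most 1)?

Tree (level-order array): [5, None, 33, 17, 39, 16, 28, None, None, 6, None, 27]
Definition: a tree is height-balanced if, at every node, |h(left) - h(right)| <= 1 (empty subtree has height -1).
Bottom-up per-node check:
  node 6: h_left=-1, h_right=-1, diff=0 [OK], height=0
  node 16: h_left=0, h_right=-1, diff=1 [OK], height=1
  node 27: h_left=-1, h_right=-1, diff=0 [OK], height=0
  node 28: h_left=0, h_right=-1, diff=1 [OK], height=1
  node 17: h_left=1, h_right=1, diff=0 [OK], height=2
  node 39: h_left=-1, h_right=-1, diff=0 [OK], height=0
  node 33: h_left=2, h_right=0, diff=2 [FAIL (|2-0|=2 > 1)], height=3
  node 5: h_left=-1, h_right=3, diff=4 [FAIL (|-1-3|=4 > 1)], height=4
Node 33 violates the condition: |2 - 0| = 2 > 1.
Result: Not balanced


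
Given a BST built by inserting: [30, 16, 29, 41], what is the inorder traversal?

Tree insertion order: [30, 16, 29, 41]
Tree (level-order array): [30, 16, 41, None, 29]
Inorder traversal: [16, 29, 30, 41]


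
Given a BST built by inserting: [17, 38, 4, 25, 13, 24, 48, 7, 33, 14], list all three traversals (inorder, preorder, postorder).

Tree insertion order: [17, 38, 4, 25, 13, 24, 48, 7, 33, 14]
Tree (level-order array): [17, 4, 38, None, 13, 25, 48, 7, 14, 24, 33]
Inorder (L, root, R): [4, 7, 13, 14, 17, 24, 25, 33, 38, 48]
Preorder (root, L, R): [17, 4, 13, 7, 14, 38, 25, 24, 33, 48]
Postorder (L, R, root): [7, 14, 13, 4, 24, 33, 25, 48, 38, 17]


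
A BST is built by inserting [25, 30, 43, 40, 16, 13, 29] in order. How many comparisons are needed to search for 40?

Search path for 40: 25 -> 30 -> 43 -> 40
Found: True
Comparisons: 4


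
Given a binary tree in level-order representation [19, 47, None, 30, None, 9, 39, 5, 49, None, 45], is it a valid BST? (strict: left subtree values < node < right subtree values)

Level-order array: [19, 47, None, 30, None, 9, 39, 5, 49, None, 45]
Validate using subtree bounds (lo, hi): at each node, require lo < value < hi,
then recurse left with hi=value and right with lo=value.
Preorder trace (stopping at first violation):
  at node 19 with bounds (-inf, +inf): OK
  at node 47 with bounds (-inf, 19): VIOLATION
Node 47 violates its bound: not (-inf < 47 < 19).
Result: Not a valid BST


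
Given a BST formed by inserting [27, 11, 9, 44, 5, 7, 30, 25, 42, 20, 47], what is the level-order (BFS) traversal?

Tree insertion order: [27, 11, 9, 44, 5, 7, 30, 25, 42, 20, 47]
Tree (level-order array): [27, 11, 44, 9, 25, 30, 47, 5, None, 20, None, None, 42, None, None, None, 7]
BFS from the root, enqueuing left then right child of each popped node:
  queue [27] -> pop 27, enqueue [11, 44], visited so far: [27]
  queue [11, 44] -> pop 11, enqueue [9, 25], visited so far: [27, 11]
  queue [44, 9, 25] -> pop 44, enqueue [30, 47], visited so far: [27, 11, 44]
  queue [9, 25, 30, 47] -> pop 9, enqueue [5], visited so far: [27, 11, 44, 9]
  queue [25, 30, 47, 5] -> pop 25, enqueue [20], visited so far: [27, 11, 44, 9, 25]
  queue [30, 47, 5, 20] -> pop 30, enqueue [42], visited so far: [27, 11, 44, 9, 25, 30]
  queue [47, 5, 20, 42] -> pop 47, enqueue [none], visited so far: [27, 11, 44, 9, 25, 30, 47]
  queue [5, 20, 42] -> pop 5, enqueue [7], visited so far: [27, 11, 44, 9, 25, 30, 47, 5]
  queue [20, 42, 7] -> pop 20, enqueue [none], visited so far: [27, 11, 44, 9, 25, 30, 47, 5, 20]
  queue [42, 7] -> pop 42, enqueue [none], visited so far: [27, 11, 44, 9, 25, 30, 47, 5, 20, 42]
  queue [7] -> pop 7, enqueue [none], visited so far: [27, 11, 44, 9, 25, 30, 47, 5, 20, 42, 7]
Result: [27, 11, 44, 9, 25, 30, 47, 5, 20, 42, 7]
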